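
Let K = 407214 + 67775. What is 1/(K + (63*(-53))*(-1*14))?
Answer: 1/521735 ≈ 1.9167e-6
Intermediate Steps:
K = 474989
1/(K + (63*(-53))*(-1*14)) = 1/(474989 + (63*(-53))*(-1*14)) = 1/(474989 - 3339*(-14)) = 1/(474989 + 46746) = 1/521735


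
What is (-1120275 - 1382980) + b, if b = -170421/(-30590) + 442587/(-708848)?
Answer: -3877115989320923/1548832880 ≈ -2.5032e+6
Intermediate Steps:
b = 7661703477/1548832880 (b = -170421*(-1/30590) + 442587*(-1/708848) = 170421/30590 - 442587/708848 = 7661703477/1548832880 ≈ 4.9468)
(-1120275 - 1382980) + b = (-1120275 - 1382980) + 7661703477/1548832880 = -2503255 + 7661703477/1548832880 = -3877115989320923/1548832880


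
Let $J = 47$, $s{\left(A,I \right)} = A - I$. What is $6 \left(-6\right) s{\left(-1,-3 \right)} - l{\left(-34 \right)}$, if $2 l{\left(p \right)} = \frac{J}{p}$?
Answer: $- \frac{4849}{68} \approx -71.309$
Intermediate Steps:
$l{\left(p \right)} = \frac{47}{2 p}$ ($l{\left(p \right)} = \frac{47 \frac{1}{p}}{2} = \frac{47}{2 p}$)
$6 \left(-6\right) s{\left(-1,-3 \right)} - l{\left(-34 \right)} = 6 \left(-6\right) \left(-1 - -3\right) - \frac{47}{2 \left(-34\right)} = - 36 \left(-1 + 3\right) - \frac{47}{2} \left(- \frac{1}{34}\right) = \left(-36\right) 2 - - \frac{47}{68} = -72 + \frac{47}{68} = - \frac{4849}{68}$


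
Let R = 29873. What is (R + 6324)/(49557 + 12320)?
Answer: 36197/61877 ≈ 0.58498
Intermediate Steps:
(R + 6324)/(49557 + 12320) = (29873 + 6324)/(49557 + 12320) = 36197/61877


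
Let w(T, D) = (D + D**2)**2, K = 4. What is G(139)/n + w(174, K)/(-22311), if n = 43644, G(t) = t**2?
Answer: 137871077/324580428 ≈ 0.42477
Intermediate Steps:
G(139)/n + w(174, K)/(-22311) = 139**2/43644 + (4**2*(1 + 4)**2)/(-22311) = 19321*(1/43644) + (16*5**2)*(-1/22311) = 19321/43644 + (16*25)*(-1/22311) = 19321/43644 + 400*(-1/22311) = 19321/43644 - 400/22311 = 137871077/324580428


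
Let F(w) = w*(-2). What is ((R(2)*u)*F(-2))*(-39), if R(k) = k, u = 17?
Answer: -5304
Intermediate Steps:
F(w) = -2*w
((R(2)*u)*F(-2))*(-39) = ((2*17)*(-2*(-2)))*(-39) = (34*4)*(-39) = 136*(-39) = -5304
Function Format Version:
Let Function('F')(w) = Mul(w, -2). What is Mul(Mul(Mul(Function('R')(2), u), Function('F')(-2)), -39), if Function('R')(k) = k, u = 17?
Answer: -5304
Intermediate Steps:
Function('F')(w) = Mul(-2, w)
Mul(Mul(Mul(Function('R')(2), u), Function('F')(-2)), -39) = Mul(Mul(Mul(2, 17), Mul(-2, -2)), -39) = Mul(Mul(34, 4), -39) = Mul(136, -39) = -5304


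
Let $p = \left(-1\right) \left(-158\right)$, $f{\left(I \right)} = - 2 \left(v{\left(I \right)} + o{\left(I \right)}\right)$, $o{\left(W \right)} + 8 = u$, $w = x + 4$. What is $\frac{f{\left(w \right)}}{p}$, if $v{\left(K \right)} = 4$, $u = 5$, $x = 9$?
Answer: $- \frac{1}{79} \approx -0.012658$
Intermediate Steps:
$w = 13$ ($w = 9 + 4 = 13$)
$o{\left(W \right)} = -3$ ($o{\left(W \right)} = -8 + 5 = -3$)
$f{\left(I \right)} = -2$ ($f{\left(I \right)} = - 2 \left(4 - 3\right) = \left(-2\right) 1 = -2$)
$p = 158$
$\frac{f{\left(w \right)}}{p} = - \frac{2}{158} = \left(-2\right) \frac{1}{158} = - \frac{1}{79}$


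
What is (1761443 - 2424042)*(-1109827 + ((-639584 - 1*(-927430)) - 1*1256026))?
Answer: 1376885360193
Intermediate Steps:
(1761443 - 2424042)*(-1109827 + ((-639584 - 1*(-927430)) - 1*1256026)) = -662599*(-1109827 + ((-639584 + 927430) - 1256026)) = -662599*(-1109827 + (287846 - 1256026)) = -662599*(-1109827 - 968180) = -662599*(-2078007) = 1376885360193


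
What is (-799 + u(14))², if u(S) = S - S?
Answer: 638401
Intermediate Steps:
u(S) = 0
(-799 + u(14))² = (-799 + 0)² = (-799)² = 638401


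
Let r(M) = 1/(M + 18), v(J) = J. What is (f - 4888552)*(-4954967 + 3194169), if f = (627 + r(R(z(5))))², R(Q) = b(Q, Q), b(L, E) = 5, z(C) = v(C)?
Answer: 4187265550079352/529 ≈ 7.9154e+12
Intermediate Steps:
z(C) = C
R(Q) = 5
r(M) = 1/(18 + M)
f = 207994084/529 (f = (627 + 1/(18 + 5))² = (627 + 1/23)² = (14422/23)² = 207994084/529 ≈ 3.9318e+5)
(f - 4888552)*(-4954967 + 3194169) = (207994084/529 - 4888552)*(-4954967 + 3194169) = -2378049924/529*(-1760798) = 4187265550079352/529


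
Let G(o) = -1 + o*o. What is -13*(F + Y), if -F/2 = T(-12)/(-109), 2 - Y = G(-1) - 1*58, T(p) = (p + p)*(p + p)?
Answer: -99996/109 ≈ -917.39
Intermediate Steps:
G(o) = -1 + o**2
T(p) = 4*p**2 (T(p) = (2*p)*(2*p) = 4*p**2)
Y = 60 (Y = 2 - ((-1 + (-1)**2) - 1*58) = 2 - ((-1 + 1) - 58) = 2 - (0 - 58) = 2 - 1*(-58) = 2 + 58 = 60)
F = 1152/109 (F = -2*4*(-12)**2/(-109) = -2*4*144*(-1)/109 = -1152*(-1)/109 = -2*(-576/109) = 1152/109 ≈ 10.569)
-13*(F + Y) = -13*(1152/109 + 60) = -13*7692/109 = -99996/109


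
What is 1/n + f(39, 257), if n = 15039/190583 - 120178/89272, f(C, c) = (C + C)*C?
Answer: 32786264151698/10780661083 ≈ 3041.2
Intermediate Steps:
f(C, c) = 2*C**2 (f(C, c) = (2*C)*C = 2*C**2)
n = -10780661083/8506862788 (n = 15039*(1/190583) - 120178*1/89272 = 15039/190583 - 60089/44636 = -10780661083/8506862788 ≈ -1.2673)
1/n + f(39, 257) = 1/(-10780661083/8506862788) + 2*39**2 = -8506862788/10780661083 + 2*1521 = -8506862788/10780661083 + 3042 = 32786264151698/10780661083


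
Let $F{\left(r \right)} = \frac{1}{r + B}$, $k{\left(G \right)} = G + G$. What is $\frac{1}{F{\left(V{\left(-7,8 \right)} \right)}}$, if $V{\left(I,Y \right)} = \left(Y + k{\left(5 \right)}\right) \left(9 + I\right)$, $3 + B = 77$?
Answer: $110$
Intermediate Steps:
$B = 74$ ($B = -3 + 77 = 74$)
$k{\left(G \right)} = 2 G$
$V{\left(I,Y \right)} = \left(9 + I\right) \left(10 + Y\right)$ ($V{\left(I,Y \right)} = \left(Y + 2 \cdot 5\right) \left(9 + I\right) = \left(Y + 10\right) \left(9 + I\right) = \left(10 + Y\right) \left(9 + I\right) = \left(9 + I\right) \left(10 + Y\right)$)
$F{\left(r \right)} = \frac{1}{74 + r}$ ($F{\left(r \right)} = \frac{1}{r + 74} = \frac{1}{74 + r}$)
$\frac{1}{F{\left(V{\left(-7,8 \right)} \right)}} = \frac{1}{\frac{1}{74 + \left(90 + 9 \cdot 8 + 10 \left(-7\right) - 56\right)}} = \frac{1}{\frac{1}{74 + \left(90 + 72 - 70 - 56\right)}} = \frac{1}{\frac{1}{74 + 36}} = \frac{1}{\frac{1}{110}} = 110$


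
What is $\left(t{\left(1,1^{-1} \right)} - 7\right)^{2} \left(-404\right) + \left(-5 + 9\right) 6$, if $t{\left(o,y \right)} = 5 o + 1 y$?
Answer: $-380$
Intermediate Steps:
$t{\left(o,y \right)} = y + 5 o$ ($t{\left(o,y \right)} = 5 o + y = y + 5 o$)
$\left(t{\left(1,1^{-1} \right)} - 7\right)^{2} \left(-404\right) + \left(-5 + 9\right) 6 = \left(\left(1^{-1} + 5 \cdot 1\right) - 7\right)^{2} \left(-404\right) + \left(-5 + 9\right) 6 = \left(\left(1 + 5\right) - 7\right)^{2} \left(-404\right) + 4 \cdot 6 = \left(6 - 7\right)^{2} \left(-404\right) + 24 = \left(-1\right)^{2} \left(-404\right) + 24 = 1 \left(-404\right) + 24 = -404 + 24 = -380$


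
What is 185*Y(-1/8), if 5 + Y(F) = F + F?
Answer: -3885/4 ≈ -971.25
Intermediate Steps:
Y(F) = -5 + 2*F (Y(F) = -5 + (F + F) = -5 + 2*F)
185*Y(-1/8) = 185*(-5 + 2*(-1/8)) = 185*(-5 + 2*(-1*⅛)) = 185*(-5 + 2*(-⅛)) = 185*(-5 - ¼) = 185*(-21/4) = -3885/4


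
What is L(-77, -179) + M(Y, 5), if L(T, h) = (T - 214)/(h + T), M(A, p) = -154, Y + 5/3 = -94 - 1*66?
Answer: -39133/256 ≈ -152.86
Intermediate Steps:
Y = -485/3 (Y = -5/3 + (-94 - 1*66) = -5/3 + (-94 - 66) = -5/3 - 160 = -485/3 ≈ -161.67)
L(T, h) = (-214 + T)/(T + h)
L(-77, -179) + M(Y, 5) = (-214 - 77)/(-77 - 179) - 154 = -291/(-256) - 154 = -1/256*(-291) - 154 = 291/256 - 154 = -39133/256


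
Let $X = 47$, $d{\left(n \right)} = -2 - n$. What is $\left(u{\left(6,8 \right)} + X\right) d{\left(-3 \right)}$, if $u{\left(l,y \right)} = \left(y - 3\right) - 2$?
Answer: $50$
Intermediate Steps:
$u{\left(l,y \right)} = -5 + y$ ($u{\left(l,y \right)} = \left(-3 + y\right) - 2 = -5 + y$)
$\left(u{\left(6,8 \right)} + X\right) d{\left(-3 \right)} = \left(\left(-5 + 8\right) + 47\right) \left(-2 - -3\right) = \left(3 + 47\right) \left(-2 + 3\right) = 50 \cdot 1 = 50$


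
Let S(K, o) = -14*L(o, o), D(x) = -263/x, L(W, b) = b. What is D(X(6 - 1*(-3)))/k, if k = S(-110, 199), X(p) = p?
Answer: 263/25074 ≈ 0.010489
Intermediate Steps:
S(K, o) = -14*o
k = -2786 (k = -14*199 = -2786)
D(X(6 - 1*(-3)))/k = -263/(6 - 1*(-3))/(-2786) = -263/(6 + 3)*(-1/2786) = -263/9*(-1/2786) = 263/25074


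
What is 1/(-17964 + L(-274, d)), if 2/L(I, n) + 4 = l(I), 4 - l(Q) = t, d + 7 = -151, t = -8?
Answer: -4/71855 ≈ -5.5668e-5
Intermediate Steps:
d = -158 (d = -7 - 151 = -158)
l(Q) = 12 (l(Q) = 4 - 1*(-8) = 4 + 8 = 12)
L(I, n) = ¼ (L(I, n) = 2/(-4 + 12) = 2/8 = 2*(⅛) = ¼)
1/(-17964 + L(-274, d)) = 1/(-17964 + ¼) = 1/(-71855/4) = -4/71855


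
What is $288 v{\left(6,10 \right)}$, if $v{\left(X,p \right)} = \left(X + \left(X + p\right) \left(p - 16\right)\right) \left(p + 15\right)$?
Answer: $-648000$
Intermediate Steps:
$v{\left(X,p \right)} = \left(15 + p\right) \left(X + \left(-16 + p\right) \left(X + p\right)\right)$ ($v{\left(X,p \right)} = \left(X + \left(X + p\right) \left(-16 + p\right)\right) \left(15 + p\right) = \left(X + \left(-16 + p\right) \left(X + p\right)\right) \left(15 + p\right) = \left(15 + p\right) \left(X + \left(-16 + p\right) \left(X + p\right)\right)$)
$288 v{\left(6,10 \right)} = 288 \left(10^{3} - 10^{2} - 2400 - 1350 + 6 \cdot 10^{2}\right) = 288 \left(1000 - 100 - 2400 - 1350 + 6 \cdot 100\right) = 288 \left(1000 - 100 - 2400 - 1350 + 600\right) = 288 \left(-2250\right) = -648000$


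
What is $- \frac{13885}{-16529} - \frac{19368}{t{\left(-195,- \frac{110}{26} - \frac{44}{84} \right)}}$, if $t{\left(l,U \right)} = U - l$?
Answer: $- \frac{86675347211}{858466673} \approx -100.97$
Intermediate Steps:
$- \frac{13885}{-16529} - \frac{19368}{t{\left(-195,- \frac{110}{26} - \frac{44}{84} \right)}} = - \frac{13885}{-16529} - \frac{19368}{\left(- \frac{110}{26} - \frac{44}{84}\right) - -195} = \left(-13885\right) \left(- \frac{1}{16529}\right) - \frac{19368}{\left(\left(-110\right) \frac{1}{26} - \frac{11}{21}\right) + 195} = \frac{13885}{16529} - \frac{19368}{\left(- \frac{55}{13} - \frac{11}{21}\right) + 195} = \frac{13885}{16529} - \frac{19368}{- \frac{1298}{273} + 195} = \frac{13885}{16529} - \frac{19368}{\frac{51937}{273}} = \frac{13885}{16529} - \frac{5287464}{51937} = - \frac{86675347211}{858466673}$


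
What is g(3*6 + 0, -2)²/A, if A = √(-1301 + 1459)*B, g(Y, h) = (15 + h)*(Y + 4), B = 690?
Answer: 20449*√158/27255 ≈ 9.4309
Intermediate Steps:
g(Y, h) = (4 + Y)*(15 + h) (g(Y, h) = (15 + h)*(4 + Y) = (4 + Y)*(15 + h))
A = 690*√158 (A = √(-1301 + 1459)*690 = √158*690 = 690*√158 ≈ 8673.2)
g(3*6 + 0, -2)²/A = (60 + 4*(-2) + 15*(3*6 + 0) + (3*6 + 0)*(-2))²/((690*√158)) = (60 - 8 + 15*(18 + 0) + (18 + 0)*(-2))²*(√158/109020) = (60 - 8 + 15*18 + 18*(-2))²*(√158/109020) = (60 - 8 + 270 - 36)²*(√158/109020) = 286²*(√158/109020) = 81796*(√158/109020) = 20449*√158/27255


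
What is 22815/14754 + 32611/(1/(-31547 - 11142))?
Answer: -6846500147117/4918 ≈ -1.3921e+9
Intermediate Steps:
22815/14754 + 32611/(1/(-31547 - 11142)) = 22815*(1/14754) + 32611/(1/(-42689)) = 7605/4918 + 32611/(-1/42689) = 7605/4918 + 32611*(-42689) = 7605/4918 - 1392130979 = -6846500147117/4918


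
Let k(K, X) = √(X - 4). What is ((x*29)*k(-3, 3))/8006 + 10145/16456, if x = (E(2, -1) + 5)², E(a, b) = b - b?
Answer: 10145/16456 + 725*I/8006 ≈ 0.61649 + 0.090557*I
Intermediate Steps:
E(a, b) = 0
x = 25 (x = (0 + 5)² = 5² = 25)
k(K, X) = √(-4 + X)
((x*29)*k(-3, 3))/8006 + 10145/16456 = ((25*29)*√(-4 + 3))/8006 + 10145/16456 = (725*√(-1))*(1/8006) + 10145*(1/16456) = (725*I)*(1/8006) + 10145/16456 = 725*I/8006 + 10145/16456 = 10145/16456 + 725*I/8006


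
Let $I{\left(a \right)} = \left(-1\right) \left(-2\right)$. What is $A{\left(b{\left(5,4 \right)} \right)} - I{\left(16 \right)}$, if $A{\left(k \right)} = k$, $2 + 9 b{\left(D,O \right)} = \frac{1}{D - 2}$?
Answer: $- \frac{59}{27} \approx -2.1852$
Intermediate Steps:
$b{\left(D,O \right)} = - \frac{2}{9} + \frac{1}{9 \left(-2 + D\right)}$ ($b{\left(D,O \right)} = - \frac{2}{9} + \frac{1}{9 \left(D - 2\right)} = - \frac{2}{9} + \frac{1}{9 \left(-2 + D\right)}$)
$I{\left(a \right)} = 2$
$A{\left(b{\left(5,4 \right)} \right)} - I{\left(16 \right)} = \frac{5 - 10}{9 \left(-2 + 5\right)} - 2 = \frac{5 - 10}{9 \cdot 3} - 2 = \frac{1}{9} \cdot \frac{1}{3} \left(-5\right) - 2 = - \frac{5}{27} - 2 = - \frac{59}{27}$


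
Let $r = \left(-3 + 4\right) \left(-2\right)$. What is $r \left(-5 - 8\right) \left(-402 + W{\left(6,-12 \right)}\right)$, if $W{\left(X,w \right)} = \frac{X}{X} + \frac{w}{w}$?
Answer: $-10400$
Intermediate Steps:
$r = -2$ ($r = 1 \left(-2\right) = -2$)
$W{\left(X,w \right)} = 2$ ($W{\left(X,w \right)} = 1 + 1 = 2$)
$r \left(-5 - 8\right) \left(-402 + W{\left(6,-12 \right)}\right) = - 2 \left(-5 - 8\right) \left(-402 + 2\right) = \left(-2\right) \left(-13\right) \left(-400\right) = 26 \left(-400\right) = -10400$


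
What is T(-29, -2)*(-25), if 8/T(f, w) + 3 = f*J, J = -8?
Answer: -200/229 ≈ -0.87336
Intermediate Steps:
T(f, w) = 8/(-3 - 8*f) (T(f, w) = 8/(-3 + f*(-8)) = 8/(-3 - 8*f))
T(-29, -2)*(-25) = -8/(3 + 8*(-29))*(-25) = -8/(3 - 232)*(-25) = -8/(-229)*(-25) = -8*(-1/229)*(-25) = (8/229)*(-25) = -200/229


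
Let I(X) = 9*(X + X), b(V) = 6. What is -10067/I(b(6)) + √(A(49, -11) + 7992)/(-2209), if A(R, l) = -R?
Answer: -10067/108 - 13*√47/2209 ≈ -93.253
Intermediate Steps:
I(X) = 18*X (I(X) = 9*(2*X) = 18*X)
-10067/I(b(6)) + √(A(49, -11) + 7992)/(-2209) = -10067/(18*6) + √(-1*49 + 7992)/(-2209) = -10067/108 + √(-49 + 7992)*(-1/2209) = -10067*1/108 + √7943*(-1/2209) = -10067/108 + (13*√47)*(-1/2209) = -10067/108 - 13*√47/2209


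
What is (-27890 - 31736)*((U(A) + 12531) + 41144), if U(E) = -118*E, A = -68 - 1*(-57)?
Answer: -3277820098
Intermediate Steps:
A = -11 (A = -68 + 57 = -11)
(-27890 - 31736)*((U(A) + 12531) + 41144) = (-27890 - 31736)*((-118*(-11) + 12531) + 41144) = -59626*((1298 + 12531) + 41144) = -59626*(13829 + 41144) = -59626*54973 = -3277820098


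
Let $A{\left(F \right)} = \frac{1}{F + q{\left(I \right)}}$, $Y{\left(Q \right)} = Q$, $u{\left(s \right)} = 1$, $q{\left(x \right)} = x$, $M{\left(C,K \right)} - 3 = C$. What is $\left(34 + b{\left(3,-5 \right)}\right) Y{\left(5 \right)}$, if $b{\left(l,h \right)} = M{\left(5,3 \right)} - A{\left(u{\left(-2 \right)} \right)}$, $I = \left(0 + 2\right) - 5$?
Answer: $\frac{425}{2} \approx 212.5$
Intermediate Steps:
$I = -3$ ($I = 2 - 5 = -3$)
$M{\left(C,K \right)} = 3 + C$
$A{\left(F \right)} = \frac{1}{-3 + F}$ ($A{\left(F \right)} = \frac{1}{F - 3} = \frac{1}{-3 + F}$)
$b{\left(l,h \right)} = \frac{17}{2}$ ($b{\left(l,h \right)} = \left(3 + 5\right) - \frac{1}{-3 + 1} = 8 - \frac{1}{-2} = 8 - - \frac{1}{2} = 8 + \frac{1}{2} = \frac{17}{2}$)
$\left(34 + b{\left(3,-5 \right)}\right) Y{\left(5 \right)} = \left(34 + \frac{17}{2}\right) 5 = \frac{85}{2} \cdot 5 = \frac{425}{2}$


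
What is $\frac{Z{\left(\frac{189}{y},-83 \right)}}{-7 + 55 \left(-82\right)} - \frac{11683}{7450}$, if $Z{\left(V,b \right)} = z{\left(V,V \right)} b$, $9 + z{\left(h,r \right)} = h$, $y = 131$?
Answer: $- \frac{7525313041}{4408366150} \approx -1.7071$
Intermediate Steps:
$z{\left(h,r \right)} = -9 + h$
$Z{\left(V,b \right)} = b \left(-9 + V\right)$ ($Z{\left(V,b \right)} = \left(-9 + V\right) b = b \left(-9 + V\right)$)
$\frac{Z{\left(\frac{189}{y},-83 \right)}}{-7 + 55 \left(-82\right)} - \frac{11683}{7450} = \frac{\left(-83\right) \left(-9 + \frac{189}{131}\right)}{-7 + 55 \left(-82\right)} - \frac{11683}{7450} = \frac{\left(-83\right) \left(-9 + 189 \cdot \frac{1}{131}\right)}{-7 - 4510} - \frac{11683}{7450} = \frac{\left(-83\right) \left(-9 + \frac{189}{131}\right)}{-4517} - \frac{11683}{7450} = \left(-83\right) \left(- \frac{990}{131}\right) \left(- \frac{1}{4517}\right) - \frac{11683}{7450} = \frac{82170}{131} \left(- \frac{1}{4517}\right) - \frac{11683}{7450} = - \frac{82170}{591727} - \frac{11683}{7450} = - \frac{7525313041}{4408366150}$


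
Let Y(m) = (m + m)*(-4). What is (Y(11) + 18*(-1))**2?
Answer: 11236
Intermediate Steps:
Y(m) = -8*m (Y(m) = (2*m)*(-4) = -8*m)
(Y(11) + 18*(-1))**2 = (-8*11 + 18*(-1))**2 = (-88 - 18)**2 = (-106)**2 = 11236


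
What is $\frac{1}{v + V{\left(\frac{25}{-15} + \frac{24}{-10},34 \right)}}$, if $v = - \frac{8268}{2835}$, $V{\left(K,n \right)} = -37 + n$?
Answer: $- \frac{945}{5591} \approx -0.16902$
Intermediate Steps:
$v = - \frac{2756}{945}$ ($v = \left(-8268\right) \frac{1}{2835} = - \frac{2756}{945} \approx -2.9164$)
$\frac{1}{v + V{\left(\frac{25}{-15} + \frac{24}{-10},34 \right)}} = \frac{1}{- \frac{2756}{945} + \left(-37 + 34\right)} = \frac{1}{- \frac{2756}{945} - 3} = \frac{1}{- \frac{5591}{945}} = - \frac{945}{5591}$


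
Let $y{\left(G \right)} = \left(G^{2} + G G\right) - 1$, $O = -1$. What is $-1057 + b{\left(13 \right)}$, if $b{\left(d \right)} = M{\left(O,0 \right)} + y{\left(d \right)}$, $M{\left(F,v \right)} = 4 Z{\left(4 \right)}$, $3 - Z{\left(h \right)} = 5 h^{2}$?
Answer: $-1028$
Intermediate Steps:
$y{\left(G \right)} = -1 + 2 G^{2}$ ($y{\left(G \right)} = \left(G^{2} + G^{2}\right) - 1 = 2 G^{2} - 1 = -1 + 2 G^{2}$)
$Z{\left(h \right)} = 3 - 5 h^{2}$
$M{\left(F,v \right)} = -308$ ($M{\left(F,v \right)} = 4 \left(3 - 5 \cdot 4^{2}\right) = 4 \left(3 - 80\right) = 4 \left(-77\right) = -308$)
$b{\left(d \right)} = -309 + 2 d^{2}$ ($b{\left(d \right)} = -308 + \left(-1 + 2 d^{2}\right) = -309 + 2 d^{2}$)
$-1057 + b{\left(13 \right)} = -1057 - \left(309 - 2 \cdot 13^{2}\right) = -1057 + \left(-309 + 2 \cdot 169\right) = -1057 + \left(-309 + 338\right) = -1057 + 29 = -1028$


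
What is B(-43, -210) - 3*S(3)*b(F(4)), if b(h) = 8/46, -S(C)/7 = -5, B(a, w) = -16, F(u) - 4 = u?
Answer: -788/23 ≈ -34.261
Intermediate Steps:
F(u) = 4 + u
S(C) = 35 (S(C) = -7*(-5) = 35)
b(h) = 4/23 (b(h) = 8*(1/46) = 4/23)
B(-43, -210) - 3*S(3)*b(F(4)) = -16 - 3*35*4/23 = -16 - 105*4/23 = -16 - 1*420/23 = -16 - 420/23 = -788/23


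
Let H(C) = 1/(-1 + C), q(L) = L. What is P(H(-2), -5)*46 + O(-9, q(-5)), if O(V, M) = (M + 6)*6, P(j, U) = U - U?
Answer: 6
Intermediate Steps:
P(j, U) = 0
O(V, M) = 36 + 6*M (O(V, M) = (6 + M)*6 = 36 + 6*M)
P(H(-2), -5)*46 + O(-9, q(-5)) = 0*46 + (36 + 6*(-5)) = 0 + (36 - 30) = 0 + 6 = 6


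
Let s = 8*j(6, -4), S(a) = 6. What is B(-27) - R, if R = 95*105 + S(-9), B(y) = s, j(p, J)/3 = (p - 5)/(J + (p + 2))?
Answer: -9975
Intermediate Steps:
j(p, J) = 3*(-5 + p)/(2 + J + p) (j(p, J) = 3*((p - 5)/(J + (p + 2))) = 3*((-5 + p)/(J + (2 + p))) = 3*((-5 + p)/(2 + J + p)) = 3*(-5 + p)/(2 + J + p))
s = 6 (s = 8*(3*(-5 + 6)/(2 - 4 + 6)) = 8*(3*1/4) = 8*(3*(¼)*1) = 8*(¾) = 6)
B(y) = 6
R = 9981 (R = 95*105 + 6 = 9975 + 6 = 9981)
B(-27) - R = 6 - 1*9981 = 6 - 9981 = -9975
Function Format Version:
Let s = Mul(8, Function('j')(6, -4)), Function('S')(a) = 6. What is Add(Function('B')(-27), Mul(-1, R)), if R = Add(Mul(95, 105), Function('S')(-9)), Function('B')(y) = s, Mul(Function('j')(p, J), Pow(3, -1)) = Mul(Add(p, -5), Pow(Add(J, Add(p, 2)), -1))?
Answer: -9975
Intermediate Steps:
Function('j')(p, J) = Mul(3, Pow(Add(2, J, p), -1), Add(-5, p)) (Function('j')(p, J) = Mul(3, Mul(Add(p, -5), Pow(Add(J, Add(p, 2)), -1))) = Mul(3, Mul(Add(-5, p), Pow(Add(J, Add(2, p)), -1))) = Mul(3, Mul(Add(-5, p), Pow(Add(2, J, p), -1))) = Mul(3, Mul(Pow(Add(2, J, p), -1), Add(-5, p))) = Mul(3, Pow(Add(2, J, p), -1), Add(-5, p)))
s = 6 (s = Mul(8, Mul(3, Pow(Add(2, -4, 6), -1), Add(-5, 6))) = Mul(8, Mul(3, Pow(4, -1), 1)) = Mul(8, Mul(3, Rational(1, 4), 1)) = Mul(8, Rational(3, 4)) = 6)
Function('B')(y) = 6
R = 9981 (R = Add(Mul(95, 105), 6) = Add(9975, 6) = 9981)
Add(Function('B')(-27), Mul(-1, R)) = Add(6, Mul(-1, 9981)) = Add(6, -9981) = -9975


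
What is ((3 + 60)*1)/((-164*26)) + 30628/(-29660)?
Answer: -33116593/31617560 ≈ -1.0474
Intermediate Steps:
((3 + 60)*1)/((-164*26)) + 30628/(-29660) = (63*1)/(-4264) + 30628*(-1/29660) = 63*(-1/4264) - 7657/7415 = -63/4264 - 7657/7415 = -33116593/31617560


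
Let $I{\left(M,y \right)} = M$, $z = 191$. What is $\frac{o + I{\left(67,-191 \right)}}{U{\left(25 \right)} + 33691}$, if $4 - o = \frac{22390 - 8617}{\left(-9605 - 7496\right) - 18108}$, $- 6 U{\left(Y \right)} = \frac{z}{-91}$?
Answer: $\frac{1372432152}{647686349693} \approx 0.002119$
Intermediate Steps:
$U{\left(Y \right)} = \frac{191}{546}$ ($U{\left(Y \right)} = - \frac{191 \frac{1}{-91}}{6} = - \frac{191 \left(- \frac{1}{91}\right)}{6} = \left(- \frac{1}{6}\right) \left(- \frac{191}{91}\right) = \frac{191}{546}$)
$o = \frac{154609}{35209}$ ($o = 4 - \frac{22390 - 8617}{\left(-9605 - 7496\right) - 18108} = 4 - \frac{13773}{-17101 - 18108} = 4 - \frac{13773}{-35209} = 4 - 13773 \left(- \frac{1}{35209}\right) = 4 - - \frac{13773}{35209} = 4 + \frac{13773}{35209} = \frac{154609}{35209} \approx 4.3912$)
$\frac{o + I{\left(67,-191 \right)}}{U{\left(25 \right)} + 33691} = \frac{\frac{154609}{35209} + 67}{\frac{191}{546} + 33691} = \frac{2513612}{35209 \cdot \frac{18395477}{546}} = \frac{2513612}{35209} \cdot \frac{546}{18395477} = \frac{1372432152}{647686349693}$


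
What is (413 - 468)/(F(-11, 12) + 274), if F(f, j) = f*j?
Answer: -55/142 ≈ -0.38732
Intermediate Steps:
(413 - 468)/(F(-11, 12) + 274) = (413 - 468)/(-11*12 + 274) = -55/(-132 + 274) = -55/142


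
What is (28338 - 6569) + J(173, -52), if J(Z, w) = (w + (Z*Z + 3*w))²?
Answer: 883359610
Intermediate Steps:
J(Z, w) = (Z² + 4*w)² (J(Z, w) = (w + (Z² + 3*w))² = (Z² + 4*w)²)
(28338 - 6569) + J(173, -52) = (28338 - 6569) + (173² + 4*(-52))² = 21769 + (29929 - 208)² = 21769 + 29721² = 21769 + 883337841 = 883359610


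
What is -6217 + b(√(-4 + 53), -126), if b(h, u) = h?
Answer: -6210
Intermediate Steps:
-6217 + b(√(-4 + 53), -126) = -6217 + √(-4 + 53) = -6217 + √49 = -6217 + 7 = -6210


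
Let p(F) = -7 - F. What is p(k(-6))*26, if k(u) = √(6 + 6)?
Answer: -182 - 52*√3 ≈ -272.07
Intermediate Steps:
k(u) = 2*√3 (k(u) = √12 = 2*√3)
p(k(-6))*26 = (-7 - 2*√3)*26 = -182 - 52*√3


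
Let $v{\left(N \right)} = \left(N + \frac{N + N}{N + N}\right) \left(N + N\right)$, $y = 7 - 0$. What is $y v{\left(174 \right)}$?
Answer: $426300$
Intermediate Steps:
$y = 7$ ($y = 7 + 0 = 7$)
$v{\left(N \right)} = 2 N \left(1 + N\right)$ ($v{\left(N \right)} = \left(N + \frac{2 N}{2 N}\right) 2 N = \left(N + 2 N \frac{1}{2 N}\right) 2 N = \left(N + 1\right) 2 N = \left(1 + N\right) 2 N = 2 N \left(1 + N\right)$)
$y v{\left(174 \right)} = 7 \cdot 2 \cdot 174 \left(1 + 174\right) = 7 \cdot 2 \cdot 174 \cdot 175 = 7 \cdot 60900 = 426300$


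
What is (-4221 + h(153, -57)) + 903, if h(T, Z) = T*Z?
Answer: -12039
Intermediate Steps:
(-4221 + h(153, -57)) + 903 = (-4221 + 153*(-57)) + 903 = (-4221 - 8721) + 903 = -12942 + 903 = -12039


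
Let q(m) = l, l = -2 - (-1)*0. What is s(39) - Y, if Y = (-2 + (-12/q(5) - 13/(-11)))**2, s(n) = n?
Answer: 1470/121 ≈ 12.149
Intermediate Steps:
l = -2 (l = -2 - 1*0 = -2 + 0 = -2)
q(m) = -2
Y = 3249/121 (Y = (-2 + (-12/(-2) - 13/(-11)))**2 = (-2 + (-12*(-1/2) - 13*(-1/11)))**2 = (-2 + (6 + 13/11))**2 = (-2 + 79/11)**2 = (57/11)**2 = 3249/121 ≈ 26.851)
s(39) - Y = 39 - 1*3249/121 = 39 - 3249/121 = 1470/121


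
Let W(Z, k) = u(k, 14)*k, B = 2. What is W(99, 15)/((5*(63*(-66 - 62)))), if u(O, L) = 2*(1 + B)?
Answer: -1/448 ≈ -0.0022321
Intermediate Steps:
u(O, L) = 6 (u(O, L) = 2*(1 + 2) = 2*3 = 6)
W(Z, k) = 6*k
W(99, 15)/((5*(63*(-66 - 62)))) = (6*15)/((5*(63*(-66 - 62)))) = 90/((5*(63*(-128)))) = 90/((5*(-8064))) = 90/(-40320) = 90*(-1/40320) = -1/448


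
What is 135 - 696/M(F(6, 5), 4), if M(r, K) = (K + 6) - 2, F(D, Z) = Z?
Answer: 48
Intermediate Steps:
M(r, K) = 4 + K (M(r, K) = (6 + K) - 2 = 4 + K)
135 - 696/M(F(6, 5), 4) = 135 - 696/(4 + 4) = 135 - 696/8 = 135 - 58*3/2 = 135 - 87 = 48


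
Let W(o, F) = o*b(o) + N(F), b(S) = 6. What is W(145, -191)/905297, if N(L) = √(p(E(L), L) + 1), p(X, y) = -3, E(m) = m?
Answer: 870/905297 + I*√2/905297 ≈ 0.00096101 + 1.5622e-6*I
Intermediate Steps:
N(L) = I*√2 (N(L) = √(-3 + 1) = √(-2) = I*√2)
W(o, F) = 6*o + I*√2 (W(o, F) = o*6 + I*√2 = 6*o + I*√2)
W(145, -191)/905297 = (6*145 + I*√2)/905297 = (870 + I*√2)*(1/905297) = 870/905297 + I*√2/905297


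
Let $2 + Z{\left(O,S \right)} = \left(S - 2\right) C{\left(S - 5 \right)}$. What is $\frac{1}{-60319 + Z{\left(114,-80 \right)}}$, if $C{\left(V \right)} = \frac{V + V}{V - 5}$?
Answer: $- \frac{9}{544283} \approx -1.6536 \cdot 10^{-5}$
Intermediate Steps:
$C{\left(V \right)} = \frac{2 V}{-5 + V}$
$Z{\left(O,S \right)} = -2 + \frac{2 \left(-5 + S\right) \left(-2 + S\right)}{-10 + S}$ ($Z{\left(O,S \right)} = -2 + \left(S - 2\right) \frac{2 \left(S - 5\right)}{-5 + \left(S - 5\right)} = -2 + \left(-2 + S\right) \frac{2 \left(-5 + S\right)}{-5 + \left(-5 + S\right)} = -2 + \left(-2 + S\right) \frac{2 \left(-5 + S\right)}{-10 + S} = -2 + \frac{2 \left(-5 + S\right) \left(-2 + S\right)}{-10 + S}$)
$\frac{1}{-60319 + Z{\left(114,-80 \right)}} = \frac{1}{-60319 + \frac{2 \left(20 + \left(-80\right)^{2} - -640\right)}{-10 - 80}} = \frac{1}{-60319 + \frac{2 \left(20 + 6400 + 640\right)}{-90}} = \frac{1}{-60319 + 2 \left(- \frac{1}{90}\right) 7060} = \frac{1}{-60319 - \frac{1412}{9}} = \frac{1}{- \frac{544283}{9}} = - \frac{9}{544283}$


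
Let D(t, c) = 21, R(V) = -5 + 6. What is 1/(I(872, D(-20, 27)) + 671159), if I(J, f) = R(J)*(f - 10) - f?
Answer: 1/671149 ≈ 1.4900e-6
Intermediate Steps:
R(V) = 1
I(J, f) = -10 (I(J, f) = 1*(f - 10) - f = 1*(-10 + f) - f = (-10 + f) - f = -10)
1/(I(872, D(-20, 27)) + 671159) = 1/(-10 + 671159) = 1/671149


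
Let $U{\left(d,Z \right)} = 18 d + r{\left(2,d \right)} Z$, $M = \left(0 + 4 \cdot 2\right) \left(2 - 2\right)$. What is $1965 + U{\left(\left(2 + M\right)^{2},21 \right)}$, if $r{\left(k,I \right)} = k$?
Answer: $2079$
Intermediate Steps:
$M = 0$ ($M = \left(0 + 8\right) 0 = 8 \cdot 0 = 0$)
$U{\left(d,Z \right)} = 2 Z + 18 d$ ($U{\left(d,Z \right)} = 18 d + 2 Z = 2 Z + 18 d$)
$1965 + U{\left(\left(2 + M\right)^{2},21 \right)} = 1965 + \left(2 \cdot 21 + 18 \left(2 + 0\right)^{2}\right) = 1965 + \left(42 + 18 \cdot 2^{2}\right) = 1965 + \left(42 + 18 \cdot 4\right) = 1965 + \left(42 + 72\right) = 1965 + 114 = 2079$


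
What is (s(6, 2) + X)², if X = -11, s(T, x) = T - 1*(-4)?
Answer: 1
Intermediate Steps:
s(T, x) = 4 + T (s(T, x) = T + 4 = 4 + T)
(s(6, 2) + X)² = ((4 + 6) - 11)² = (10 - 11)² = (-1)² = 1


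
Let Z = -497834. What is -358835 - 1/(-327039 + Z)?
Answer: -295993302954/824873 ≈ -3.5884e+5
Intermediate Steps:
-358835 - 1/(-327039 + Z) = -358835 - 1/(-327039 - 497834) = -358835 - 1/(-824873) = -358835 - 1*(-1/824873) = -358835 + 1/824873 = -295993302954/824873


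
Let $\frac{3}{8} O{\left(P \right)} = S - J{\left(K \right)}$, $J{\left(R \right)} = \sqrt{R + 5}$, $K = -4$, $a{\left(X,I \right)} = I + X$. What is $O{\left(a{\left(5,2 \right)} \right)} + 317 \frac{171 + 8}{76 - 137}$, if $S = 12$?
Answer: $- \frac{164861}{183} \approx -900.88$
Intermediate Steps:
$J{\left(R \right)} = \sqrt{5 + R}$
$O{\left(P \right)} = \frac{88}{3}$ ($O{\left(P \right)} = \frac{8 \left(12 - \sqrt{5 - 4}\right)}{3} = \frac{8 \left(12 - \sqrt{1}\right)}{3} = \frac{8 \left(12 - 1\right)}{3} = \frac{8}{3} \cdot 11 = \frac{88}{3}$)
$O{\left(a{\left(5,2 \right)} \right)} + 317 \frac{171 + 8}{76 - 137} = \frac{88}{3} + 317 \frac{171 + 8}{76 - 137} = \frac{88}{3} + 317 \frac{179}{-61} = \frac{88}{3} + 317 \cdot 179 \left(- \frac{1}{61}\right) = \frac{88}{3} + 317 \left(- \frac{179}{61}\right) = \frac{88}{3} - \frac{56743}{61} = - \frac{164861}{183}$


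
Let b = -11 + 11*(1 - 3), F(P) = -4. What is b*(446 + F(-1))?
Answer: -14586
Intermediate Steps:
b = -33 (b = -11 + 11*(-2) = -11 - 22 = -33)
b*(446 + F(-1)) = -33*(446 - 4) = -33*442 = -14586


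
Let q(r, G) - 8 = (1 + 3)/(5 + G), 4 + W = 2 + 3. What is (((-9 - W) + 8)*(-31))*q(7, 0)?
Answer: 2728/5 ≈ 545.60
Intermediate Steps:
W = 1 (W = -4 + (2 + 3) = -4 + 5 = 1)
q(r, G) = 8 + 4/(5 + G) (q(r, G) = 8 + (1 + 3)/(5 + G) = 8 + 4/(5 + G))
(((-9 - W) + 8)*(-31))*q(7, 0) = (((-9 - 1*1) + 8)*(-31))*(4*(11 + 2*0)/(5 + 0)) = (((-9 - 1) + 8)*(-31))*(4*(11 + 0)/5) = ((-10 + 8)*(-31))*(4*(⅕)*11) = -2*(-31)*(44/5) = 62*(44/5) = 2728/5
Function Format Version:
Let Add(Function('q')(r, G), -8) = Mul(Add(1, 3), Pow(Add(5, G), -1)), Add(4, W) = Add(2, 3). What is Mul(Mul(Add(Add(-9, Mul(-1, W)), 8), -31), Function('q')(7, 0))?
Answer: Rational(2728, 5) ≈ 545.60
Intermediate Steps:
W = 1 (W = Add(-4, Add(2, 3)) = Add(-4, 5) = 1)
Function('q')(r, G) = Add(8, Mul(4, Pow(Add(5, G), -1))) (Function('q')(r, G) = Add(8, Mul(Add(1, 3), Pow(Add(5, G), -1))) = Add(8, Mul(4, Pow(Add(5, G), -1))))
Mul(Mul(Add(Add(-9, Mul(-1, W)), 8), -31), Function('q')(7, 0)) = Mul(Mul(Add(Add(-9, Mul(-1, 1)), 8), -31), Mul(4, Pow(Add(5, 0), -1), Add(11, Mul(2, 0)))) = Mul(Mul(Add(Add(-9, -1), 8), -31), Mul(4, Pow(5, -1), Add(11, 0))) = Mul(Mul(Add(-10, 8), -31), Mul(4, Rational(1, 5), 11)) = Mul(Mul(-2, -31), Rational(44, 5)) = Mul(62, Rational(44, 5)) = Rational(2728, 5)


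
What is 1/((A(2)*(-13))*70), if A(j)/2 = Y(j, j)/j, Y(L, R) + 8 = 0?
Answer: 1/7280 ≈ 0.00013736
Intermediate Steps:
Y(L, R) = -8 (Y(L, R) = -8 + 0 = -8)
A(j) = -16/j (A(j) = 2*(-8/j) = -16/j)
1/((A(2)*(-13))*70) = 1/((-16/2*(-13))*70) = 1/((-16*1/2*(-13))*70) = 1/(-8*(-13)*70) = 1/(104*70) = 1/7280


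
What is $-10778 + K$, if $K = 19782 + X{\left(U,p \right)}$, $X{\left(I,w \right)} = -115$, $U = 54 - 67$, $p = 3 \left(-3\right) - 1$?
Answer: $8889$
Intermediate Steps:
$p = -10$ ($p = -9 - 1 = -10$)
$U = -13$
$K = 19667$ ($K = 19782 - 115 = 19667$)
$-10778 + K = -10778 + 19667 = 8889$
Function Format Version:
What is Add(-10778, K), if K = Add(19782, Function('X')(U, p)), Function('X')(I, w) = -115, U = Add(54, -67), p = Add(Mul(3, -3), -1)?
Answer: 8889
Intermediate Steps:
p = -10 (p = Add(-9, -1) = -10)
U = -13
K = 19667 (K = Add(19782, -115) = 19667)
Add(-10778, K) = Add(-10778, 19667) = 8889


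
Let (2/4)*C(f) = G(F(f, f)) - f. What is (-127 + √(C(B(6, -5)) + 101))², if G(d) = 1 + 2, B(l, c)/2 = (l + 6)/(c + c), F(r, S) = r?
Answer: (635 - √2795)²/25 ≈ 13555.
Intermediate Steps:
B(l, c) = (6 + l)/c (B(l, c) = 2*((l + 6)/(c + c)) = 2*((6 + l)/((2*c))) = 2*((6 + l)*(1/(2*c))) = 2*((6 + l)/(2*c)) = (6 + l)/c)
G(d) = 3
C(f) = 6 - 2*f (C(f) = 2*(3 - f) = 6 - 2*f)
(-127 + √(C(B(6, -5)) + 101))² = (-127 + √((6 - 2*(6 + 6)/(-5)) + 101))² = (-127 + √((6 - (-2)*12/5) + 101))² = (-127 + √((6 - 2*(-12/5)) + 101))² = (-127 + √((6 + 24/5) + 101))² = (-127 + √(54/5 + 101))² = (-127 + √(559/5))² = (-127 + √2795/5)²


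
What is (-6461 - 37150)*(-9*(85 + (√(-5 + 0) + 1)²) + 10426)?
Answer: -422895867 + 784998*I*√5 ≈ -4.229e+8 + 1.7553e+6*I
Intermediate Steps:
(-6461 - 37150)*(-9*(85 + (√(-5 + 0) + 1)²) + 10426) = -43611*(-9*(85 + (√(-5) + 1)²) + 10426) = -43611*(-9*(85 + (I*√5 + 1)²) + 10426) = -43611*(-9*(85 + (1 + I*√5)²) + 10426) = -43611*((-765 - 9*(1 + I*√5)²) + 10426) = -43611*(9661 - 9*(1 + I*√5)²) = -421325871 + 392499*(1 + I*√5)²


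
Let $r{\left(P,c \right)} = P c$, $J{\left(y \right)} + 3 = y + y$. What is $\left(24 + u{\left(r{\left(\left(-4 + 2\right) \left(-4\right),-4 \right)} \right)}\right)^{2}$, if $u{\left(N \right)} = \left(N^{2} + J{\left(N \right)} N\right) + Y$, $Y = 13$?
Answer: $10272025$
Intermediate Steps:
$J{\left(y \right)} = -3 + 2 y$ ($J{\left(y \right)} = -3 + \left(y + y\right) = -3 + 2 y$)
$u{\left(N \right)} = 13 + N^{2} + N \left(-3 + 2 N\right)$ ($u{\left(N \right)} = \left(N^{2} + \left(-3 + 2 N\right) N\right) + 13 = \left(N^{2} + N \left(-3 + 2 N\right)\right) + 13 = 13 + N^{2} + N \left(-3 + 2 N\right)$)
$\left(24 + u{\left(r{\left(\left(-4 + 2\right) \left(-4\right),-4 \right)} \right)}\right)^{2} = \left(24 + \left(13 - 3 \left(-4 + 2\right) \left(-4\right) \left(-4\right) + 3 \left(\left(-4 + 2\right) \left(-4\right) \left(-4\right)\right)^{2}\right)\right)^{2} = \left(24 + \left(13 - 3 \left(-2\right) \left(-4\right) \left(-4\right) + 3 \left(\left(-2\right) \left(-4\right) \left(-4\right)\right)^{2}\right)\right)^{2} = \left(24 + \left(13 - 3 \cdot 8 \left(-4\right) + 3 \left(8 \left(-4\right)\right)^{2}\right)\right)^{2} = \left(24 + \left(13 - -96 + 3 \left(-32\right)^{2}\right)\right)^{2} = \left(24 + \left(13 + 96 + 3 \cdot 1024\right)\right)^{2} = \left(24 + \left(13 + 96 + 3072\right)\right)^{2} = \left(24 + 3181\right)^{2} = 3205^{2} = 10272025$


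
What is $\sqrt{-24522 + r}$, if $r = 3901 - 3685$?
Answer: $i \sqrt{24306} \approx 155.9 i$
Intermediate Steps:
$r = 216$ ($r = 3901 - 3685 = 216$)
$\sqrt{-24522 + r} = \sqrt{-24522 + 216} = \sqrt{-24306} = i \sqrt{24306}$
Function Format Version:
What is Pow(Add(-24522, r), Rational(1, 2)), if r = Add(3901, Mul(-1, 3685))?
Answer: Mul(I, Pow(24306, Rational(1, 2))) ≈ Mul(155.90, I)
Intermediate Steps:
r = 216 (r = Add(3901, -3685) = 216)
Pow(Add(-24522, r), Rational(1, 2)) = Pow(Add(-24522, 216), Rational(1, 2)) = Pow(-24306, Rational(1, 2)) = Mul(I, Pow(24306, Rational(1, 2)))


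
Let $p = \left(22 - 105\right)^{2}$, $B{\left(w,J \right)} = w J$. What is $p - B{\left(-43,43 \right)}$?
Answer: $8738$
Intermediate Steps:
$B{\left(w,J \right)} = J w$
$p = 6889$ ($p = \left(-83\right)^{2} = 6889$)
$p - B{\left(-43,43 \right)} = 6889 - 43 \left(-43\right) = 6889 - -1849 = 6889 + 1849 = 8738$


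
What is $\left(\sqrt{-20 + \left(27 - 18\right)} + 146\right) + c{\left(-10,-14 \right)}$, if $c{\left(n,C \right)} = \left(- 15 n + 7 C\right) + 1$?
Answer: $199 + i \sqrt{11} \approx 199.0 + 3.3166 i$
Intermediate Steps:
$c{\left(n,C \right)} = 1 - 15 n + 7 C$
$\left(\sqrt{-20 + \left(27 - 18\right)} + 146\right) + c{\left(-10,-14 \right)} = \left(\sqrt{-20 + \left(27 - 18\right)} + 146\right) + \left(1 - -150 + 7 \left(-14\right)\right) = \left(\sqrt{-20 + \left(27 - 18\right)} + 146\right) + \left(1 + 150 - 98\right) = \left(\sqrt{-20 + 9} + 146\right) + 53 = \left(\sqrt{-11} + 146\right) + 53 = \left(i \sqrt{11} + 146\right) + 53 = \left(146 + i \sqrt{11}\right) + 53 = 199 + i \sqrt{11}$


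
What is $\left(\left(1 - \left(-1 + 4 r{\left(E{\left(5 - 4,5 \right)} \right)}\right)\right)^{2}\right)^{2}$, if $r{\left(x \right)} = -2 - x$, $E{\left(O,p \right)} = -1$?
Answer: $1296$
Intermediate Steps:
$\left(\left(1 - \left(-1 + 4 r{\left(E{\left(5 - 4,5 \right)} \right)}\right)\right)^{2}\right)^{2} = \left(\left(1 - \left(-1 + 4 \left(-2 - -1\right)\right)\right)^{2}\right)^{2} = \left(\left(1 - \left(-1 + 4 \left(-2 + 1\right)\right)\right)^{2}\right)^{2} = \left(\left(1 + \left(\left(-4\right) \left(-1\right) + 1\right)\right)^{2}\right)^{2} = \left(\left(1 + \left(4 + 1\right)\right)^{2}\right)^{2} = \left(\left(1 + 5\right)^{2}\right)^{2} = \left(6^{2}\right)^{2} = 36^{2} = 1296$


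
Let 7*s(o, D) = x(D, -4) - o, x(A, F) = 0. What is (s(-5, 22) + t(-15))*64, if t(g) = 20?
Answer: 9280/7 ≈ 1325.7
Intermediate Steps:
s(o, D) = -o/7 (s(o, D) = (0 - o)/7 = (-o)/7 = -o/7)
(s(-5, 22) + t(-15))*64 = (-⅐*(-5) + 20)*64 = (5/7 + 20)*64 = (145/7)*64 = 9280/7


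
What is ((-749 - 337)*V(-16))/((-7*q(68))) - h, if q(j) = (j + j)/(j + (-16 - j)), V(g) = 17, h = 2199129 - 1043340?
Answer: -8092695/7 ≈ -1.1561e+6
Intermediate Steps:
h = 1155789
q(j) = -j/8 (q(j) = (2*j)/(-16) = (2*j)*(-1/16) = -j/8)
((-749 - 337)*V(-16))/((-7*q(68))) - h = ((-749 - 337)*17)/((-(-7)*68/8)) - 1*1155789 = (-1086*17)/((-7*(-17/2))) - 1155789 = -18462/119/2 - 1155789 = -18462*2/119 - 1155789 = -2172/7 - 1155789 = -8092695/7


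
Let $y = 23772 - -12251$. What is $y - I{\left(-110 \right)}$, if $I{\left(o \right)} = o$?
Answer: $36133$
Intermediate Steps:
$y = 36023$ ($y = 23772 + 12251 = 36023$)
$y - I{\left(-110 \right)} = 36023 - -110 = 36023 + 110 = 36133$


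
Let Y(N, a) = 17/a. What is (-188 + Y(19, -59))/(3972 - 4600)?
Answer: 11109/37052 ≈ 0.29982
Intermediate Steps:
(-188 + Y(19, -59))/(3972 - 4600) = (-188 + 17/(-59))/(3972 - 4600) = (-188 + 17*(-1/59))/(-628) = (-188 - 17/59)*(-1/628) = -11109/59*(-1/628) = 11109/37052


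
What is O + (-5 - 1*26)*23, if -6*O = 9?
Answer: -1429/2 ≈ -714.50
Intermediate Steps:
O = -3/2 (O = -1/6*9 = -3/2 ≈ -1.5000)
O + (-5 - 1*26)*23 = -3/2 + (-5 - 1*26)*23 = -3/2 + (-5 - 26)*23 = -3/2 - 31*23 = -3/2 - 713 = -1429/2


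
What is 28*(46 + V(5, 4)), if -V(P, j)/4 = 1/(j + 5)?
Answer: 11480/9 ≈ 1275.6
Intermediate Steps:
V(P, j) = -4/(5 + j) (V(P, j) = -4/(j + 5) = -4/(5 + j))
28*(46 + V(5, 4)) = 28*(46 - 4/(5 + 4)) = 28*(46 - 4/9) = 28*(410/9) = 11480/9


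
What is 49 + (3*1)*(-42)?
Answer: -77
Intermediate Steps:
49 + (3*1)*(-42) = 49 + 3*(-42) = 49 - 126 = -77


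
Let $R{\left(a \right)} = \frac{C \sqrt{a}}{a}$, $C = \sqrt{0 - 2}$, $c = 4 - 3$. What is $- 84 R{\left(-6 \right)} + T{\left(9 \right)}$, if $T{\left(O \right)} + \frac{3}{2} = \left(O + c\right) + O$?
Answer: $\frac{35}{2} - 28 \sqrt{3} \approx -30.997$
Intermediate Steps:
$c = 1$ ($c = 4 - 3 = 1$)
$C = i \sqrt{2}$ ($C = \sqrt{-2} = i \sqrt{2} \approx 1.4142 i$)
$R{\left(a \right)} = \frac{i \sqrt{2}}{\sqrt{a}}$ ($R{\left(a \right)} = \frac{i \sqrt{2} \sqrt{a}}{a} = \frac{i \sqrt{2}}{\sqrt{a}}$)
$T{\left(O \right)} = - \frac{1}{2} + 2 O$ ($T{\left(O \right)} = - \frac{3}{2} + \left(\left(O + 1\right) + O\right) = - \frac{3}{2} + \left(\left(1 + O\right) + O\right) = - \frac{3}{2} + \left(1 + 2 O\right) = - \frac{1}{2} + 2 O$)
$- 84 R{\left(-6 \right)} + T{\left(9 \right)} = - 84 \frac{i \sqrt{2}}{i \sqrt{6}} + \left(- \frac{1}{2} + 2 \cdot 9\right) = - 84 i \sqrt{2} \left(- \frac{i \sqrt{6}}{6}\right) + \left(- \frac{1}{2} + 18\right) = - 84 \frac{\sqrt{3}}{3} + \frac{35}{2} = - 28 \sqrt{3} + \frac{35}{2} = \frac{35}{2} - 28 \sqrt{3}$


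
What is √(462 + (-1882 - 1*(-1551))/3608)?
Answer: √1503241630/1804 ≈ 21.492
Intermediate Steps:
√(462 + (-1882 - 1*(-1551))/3608) = √(462 + (-1882 + 1551)*(1/3608)) = √(462 - 331*1/3608) = √(462 - 331/3608) = √(1666565/3608) = √1503241630/1804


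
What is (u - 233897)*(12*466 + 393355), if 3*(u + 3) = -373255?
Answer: -428850072385/3 ≈ -1.4295e+11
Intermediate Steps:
u = -373264/3 (u = -3 + (⅓)*(-373255) = -3 - 373255/3 = -373264/3 ≈ -1.2442e+5)
(u - 233897)*(12*466 + 393355) = (-373264/3 - 233897)*(12*466 + 393355) = -1074955*(5592 + 393355)/3 = -1074955/3*398947 = -428850072385/3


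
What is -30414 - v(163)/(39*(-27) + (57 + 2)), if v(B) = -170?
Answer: -15115843/497 ≈ -30414.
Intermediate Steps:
-30414 - v(163)/(39*(-27) + (57 + 2)) = -30414 - (-170)/(39*(-27) + (57 + 2)) = -30414 - (-170)/(-1053 + 59) = -30414 - (-170)/(-994) = -30414 - (-170)*(-1)/994 = -30414 - 1*85/497 = -30414 - 85/497 = -15115843/497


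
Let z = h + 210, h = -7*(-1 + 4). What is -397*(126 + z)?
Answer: -125055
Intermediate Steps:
h = -21 (h = -7*3 = -21)
z = 189 (z = -21 + 210 = 189)
-397*(126 + z) = -397*(126 + 189) = -397*315 = -125055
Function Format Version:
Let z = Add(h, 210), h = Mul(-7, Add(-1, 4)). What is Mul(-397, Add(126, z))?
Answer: -125055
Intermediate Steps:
h = -21 (h = Mul(-7, 3) = -21)
z = 189 (z = Add(-21, 210) = 189)
Mul(-397, Add(126, z)) = Mul(-397, Add(126, 189)) = Mul(-397, 315) = -125055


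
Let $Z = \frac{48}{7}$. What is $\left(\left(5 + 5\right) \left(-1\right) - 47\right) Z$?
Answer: $- \frac{2736}{7} \approx -390.86$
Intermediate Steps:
$Z = \frac{48}{7}$ ($Z = 48 \cdot \frac{1}{7} = \frac{48}{7} \approx 6.8571$)
$\left(\left(5 + 5\right) \left(-1\right) - 47\right) Z = \left(\left(5 + 5\right) \left(-1\right) - 47\right) \frac{48}{7} = \left(10 \left(-1\right) - 47\right) \frac{48}{7} = \left(-10 - 47\right) \frac{48}{7} = \left(-57\right) \frac{48}{7} = - \frac{2736}{7}$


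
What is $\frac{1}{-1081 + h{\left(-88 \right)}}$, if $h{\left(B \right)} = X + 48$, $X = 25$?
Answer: $- \frac{1}{1008} \approx -0.00099206$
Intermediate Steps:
$h{\left(B \right)} = 73$ ($h{\left(B \right)} = 25 + 48 = 73$)
$\frac{1}{-1081 + h{\left(-88 \right)}} = \frac{1}{-1081 + 73} = \frac{1}{-1008} = - \frac{1}{1008}$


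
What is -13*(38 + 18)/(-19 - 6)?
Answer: 728/25 ≈ 29.120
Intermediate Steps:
-13*(38 + 18)/(-19 - 6) = -728/(-25) = -728*(-1)/25 = -13*(-56/25) = 728/25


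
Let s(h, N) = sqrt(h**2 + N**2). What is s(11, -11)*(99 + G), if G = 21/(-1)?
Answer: 858*sqrt(2) ≈ 1213.4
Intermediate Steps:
s(h, N) = sqrt(N**2 + h**2)
G = -21 (G = 21*(-1) = -21)
s(11, -11)*(99 + G) = sqrt((-11)**2 + 11**2)*(99 - 21) = sqrt(121 + 121)*78 = sqrt(242)*78 = (11*sqrt(2))*78 = 858*sqrt(2)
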